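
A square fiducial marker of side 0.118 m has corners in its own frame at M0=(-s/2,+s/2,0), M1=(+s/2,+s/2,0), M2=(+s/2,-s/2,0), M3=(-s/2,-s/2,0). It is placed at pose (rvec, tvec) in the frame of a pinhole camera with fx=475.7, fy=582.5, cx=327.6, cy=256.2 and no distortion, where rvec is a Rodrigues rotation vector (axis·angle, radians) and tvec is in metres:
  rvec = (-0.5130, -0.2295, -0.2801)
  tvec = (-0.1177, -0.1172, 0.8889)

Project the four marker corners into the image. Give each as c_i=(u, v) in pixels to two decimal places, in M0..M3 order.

Intrinsics K: fx=475.7, fy=582.5, cx=327.6, cy=256.2
Marker side s = 0.118 m; corners in marker frame (Z=0):
  M0 = (-0.0590, +0.0590, 0)
  M1 = (+0.0590, +0.0590, 0)
  M2 = (+0.0590, -0.0590, 0)
  M3 = (-0.0590, -0.0590, 0)
rvec = (-0.5130, -0.2295, -0.2801), |rvec| = θ = 0.62793 rad = 35.978°
Rodrigues: sinθ=0.58747, 1−cosθ=0.19075; R = I + sinθ·[k]× + (1−cosθ)·[k]×²:
    [+0.93656 +0.31901 -0.14520]
    [-0.20509 +0.83473 +0.51105]
    [+0.28423 -0.44885 +0.84720]
t = (-0.1177, -0.1172, 0.8889) m
M0: Pc = R·M0+t = (-0.15414, -0.05585, +0.84565); u = 475.7·(-0.15414)/0.84565 + 327.6 = 240.8946, v = 582.5·(-0.05585)/0.84565 + 256.2 = 217.7290
M1: Pc = R·M1+t = (-0.04362, -0.08005, +0.87919); u = 475.7·(-0.04362)/0.87919 + 327.6 = 303.9980, v = 582.5·(-0.08005)/0.87919 + 256.2 = 203.1623
M2: Pc = R·M2+t = (-0.08126, -0.17855, +0.93215); u = 475.7·(-0.08126)/0.93215 + 327.6 = 286.1288, v = 582.5·(-0.17855)/0.93215 + 256.2 = 144.6247
M3: Pc = R·M3+t = (-0.19178, -0.15435, +0.89861); u = 475.7·(-0.19178)/0.89861 + 327.6 = 226.0777, v = 582.5·(-0.15435)/0.89861 + 256.2 = 156.1481

c0=(240.89, 217.73) c1=(304.00, 203.16) c2=(286.13, 144.62) c3=(226.08, 156.15)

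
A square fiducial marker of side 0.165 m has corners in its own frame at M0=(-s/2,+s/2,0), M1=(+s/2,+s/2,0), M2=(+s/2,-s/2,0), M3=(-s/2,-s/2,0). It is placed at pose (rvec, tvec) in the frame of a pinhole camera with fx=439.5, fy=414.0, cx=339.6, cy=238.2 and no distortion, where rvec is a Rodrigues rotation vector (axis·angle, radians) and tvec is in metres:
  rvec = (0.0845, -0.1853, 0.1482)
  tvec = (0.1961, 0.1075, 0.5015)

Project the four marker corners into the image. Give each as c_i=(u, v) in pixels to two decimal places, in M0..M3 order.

c0=(431.83, 387.55) c1=(561.11, 396.75) c2=(588.01, 268.68) c3=(457.37, 250.91)

Intrinsics K: fx=439.5, fy=414.0, cx=339.6, cy=238.2
Marker side s = 0.165 m; corners in marker frame (Z=0):
  M0 = (-0.0825, +0.0825, 0)
  M1 = (+0.0825, +0.0825, 0)
  M2 = (+0.0825, -0.0825, 0)
  M3 = (-0.0825, -0.0825, 0)
rvec = (0.0845, -0.1853, 0.1482), |rvec| = θ = 0.25187 rad = 14.431°
Rodrigues: sinθ=0.24922, 1−cosθ=0.03155; R = I + sinθ·[k]× + (1−cosθ)·[k]×²:
    [+0.97200 -0.15443 -0.17712]
    [+0.13885 +0.98553 -0.09727]
    [+0.18958 +0.06995 +0.97937]
t = (0.1961, 0.1075, 0.5015) m
M0: Pc = R·M0+t = (+0.10317, +0.17735, +0.49163); u = 439.5·(+0.10317)/0.49163 + 339.6 = 431.8302, v = 414.0·(+0.17735)/0.49163 + 238.2 = 387.5461
M1: Pc = R·M1+t = (+0.26355, +0.20026, +0.52291); u = 439.5·(+0.26355)/0.52291 + 339.6 = 561.1103, v = 414.0·(+0.20026)/0.52291 + 238.2 = 396.7510
M2: Pc = R·M2+t = (+0.28903, +0.03765, +0.51137); u = 439.5·(+0.28903)/0.51137 + 339.6 = 588.0091, v = 414.0·(+0.03765)/0.51137 + 238.2 = 268.6806
M3: Pc = R·M3+t = (+0.12865, +0.01474, +0.48009); u = 439.5·(+0.12865)/0.48009 + 339.6 = 457.3735, v = 414.0·(+0.01474)/0.48009 + 238.2 = 250.9101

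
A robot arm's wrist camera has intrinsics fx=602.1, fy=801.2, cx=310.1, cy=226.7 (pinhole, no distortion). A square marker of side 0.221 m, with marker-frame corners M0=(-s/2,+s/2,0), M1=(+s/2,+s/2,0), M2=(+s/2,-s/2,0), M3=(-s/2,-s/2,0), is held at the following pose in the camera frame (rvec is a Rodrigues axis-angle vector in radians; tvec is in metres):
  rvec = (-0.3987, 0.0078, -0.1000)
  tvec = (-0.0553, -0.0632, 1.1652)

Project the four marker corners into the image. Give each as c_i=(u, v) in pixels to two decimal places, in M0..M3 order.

c0=(227.02, 261.73) c1=(345.05, 246.08) c2=(332.05, 110.50) c3=(222.37, 124.73)

Intrinsics K: fx=602.1, fy=801.2, cx=310.1, cy=226.7
Marker side s = 0.221 m; corners in marker frame (Z=0):
  M0 = (-0.1105, +0.1105, 0)
  M1 = (+0.1105, +0.1105, 0)
  M2 = (+0.1105, -0.1105, 0)
  M3 = (-0.1105, -0.1105, 0)
rvec = (-0.3987, 0.0078, -0.1000), |rvec| = θ = 0.41112 rad = 23.556°
Rodrigues: sinθ=0.39964, 1−cosθ=0.08333; R = I + sinθ·[k]× + (1−cosθ)·[k]×²:
    [+0.99504 +0.09567 +0.02724]
    [-0.09874 +0.91670 +0.38718]
    [+0.01207 -0.38795 +0.92160]
t = (-0.0553, -0.0632, 1.1652) m
M0: Pc = R·M0+t = (-0.15468, +0.04901, +1.12100); u = 602.1·(-0.15468)/1.12100 + 310.1 = 227.0197, v = 801.2·(+0.04901)/1.12100 + 226.7 = 261.7259
M1: Pc = R·M1+t = (+0.06522, +0.02718, +1.12367); u = 602.1·(+0.06522)/1.12367 + 310.1 = 345.0492, v = 801.2·(+0.02718)/1.12367 + 226.7 = 246.0834
M2: Pc = R·M2+t = (+0.04408, -0.17541, +1.20940); u = 602.1·(+0.04408)/1.20940 + 310.1 = 332.0452, v = 801.2·(-0.17541)/1.20940 + 226.7 = 110.4975
M3: Pc = R·M3+t = (-0.17582, -0.15358, +1.20673); u = 602.1·(-0.17582)/1.20673 + 310.1 = 222.3727, v = 801.2·(-0.15358)/1.20673 + 226.7 = 124.7287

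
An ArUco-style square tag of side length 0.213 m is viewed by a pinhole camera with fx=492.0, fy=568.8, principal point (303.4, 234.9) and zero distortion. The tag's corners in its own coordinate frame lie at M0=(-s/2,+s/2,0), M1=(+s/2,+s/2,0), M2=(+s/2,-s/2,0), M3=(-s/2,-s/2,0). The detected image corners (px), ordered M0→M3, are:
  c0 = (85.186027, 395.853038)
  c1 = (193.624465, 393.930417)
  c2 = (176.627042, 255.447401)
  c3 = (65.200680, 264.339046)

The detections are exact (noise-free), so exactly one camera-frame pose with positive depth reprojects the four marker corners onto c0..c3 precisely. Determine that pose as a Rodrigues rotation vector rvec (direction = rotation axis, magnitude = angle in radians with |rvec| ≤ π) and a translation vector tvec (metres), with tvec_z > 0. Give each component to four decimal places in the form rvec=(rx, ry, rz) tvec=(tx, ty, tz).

Intrinsics K: fx=492.0, fy=568.8, cx=303.4, cy=234.9
Marker side s = 0.213 m; corners in marker frame (Z=0):
  M0 = (-0.1065, +0.1065, 0)
  M1 = (+0.1065, +0.1065, 0)
  M2 = (+0.1065, -0.1065, 0)
  M3 = (-0.1065, -0.1065, 0)
Detected image corners:
  c0 = (85.186027, 395.853038) px
  c1 = (193.624465, 393.930417) px
  c2 = (176.627042, 255.447401) px
  c3 = (65.200680, 264.339046) px
Planar DLT: solve 8×8 A·h = b for H (H[2,2]=1):
  H  [+485.31587 +108.75846 +128.94469]
  H  [-102.24841 +688.13966 +328.66259]
  H  [-0.23566 +0.16724 +1.00000]
B = K⁻¹H; ‖b₁‖=1.158951, ‖b₂‖=1.158951; λ = 2/(‖b₁‖+‖b₂‖) = 0.862849, sign → tz>0 ⇒ λ=+0.862849
r₁ = λ·B[:,0] = (+0.97652,-0.07113,-0.20334); r₂ = λ·B[:,1] = (+0.10175,+0.98429,+0.14431)
r₃ = r₁×r₂ = (+0.18988,-0.16161,+0.96842); SVD([r₁ r₂ r₃]) → R = UVᵀ:
  R  [+0.97652 +0.10175 +0.18988]
  R  [-0.07113 +0.98429 -0.16161]
  R  [-0.20334 +0.14431 +0.96842]
t = (-0.30595, +0.14223, +0.86285) m
tr R = 2.929224; θ = arccos((tr R − 1)/2) = 0.266829 rad = 15.288°
axis k = ((R−Rᵀ)₃₂, (R−Rᵀ)₁₃, (R−Rᵀ)₂₁) / (2 sinθ) = (+0.580100, +0.745663, -0.327829)
rvec = θ·k = (+0.154787, +0.198964, -0.087474)

rvec=(0.1548, 0.1990, -0.0875) tvec=(-0.3060, 0.1422, 0.8628)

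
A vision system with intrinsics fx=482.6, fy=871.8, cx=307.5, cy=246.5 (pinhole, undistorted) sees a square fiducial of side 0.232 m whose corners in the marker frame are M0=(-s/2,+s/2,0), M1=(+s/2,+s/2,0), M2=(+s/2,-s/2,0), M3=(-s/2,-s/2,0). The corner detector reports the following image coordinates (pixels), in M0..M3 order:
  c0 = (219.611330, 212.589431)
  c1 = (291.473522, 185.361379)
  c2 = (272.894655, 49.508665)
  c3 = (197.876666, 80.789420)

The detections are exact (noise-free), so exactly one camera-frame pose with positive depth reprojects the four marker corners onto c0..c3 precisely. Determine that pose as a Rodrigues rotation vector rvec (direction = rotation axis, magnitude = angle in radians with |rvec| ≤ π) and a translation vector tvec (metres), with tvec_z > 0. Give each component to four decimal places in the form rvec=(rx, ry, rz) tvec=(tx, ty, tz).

rvec=(0.3227, 0.0922, -0.2148) tvec=(-0.1880, -0.1887, 1.4599)

Intrinsics K: fx=482.6, fy=871.8, cx=307.5, cy=246.5
Marker side s = 0.232 m; corners in marker frame (Z=0):
  M0 = (-0.1160, +0.1160, 0)
  M1 = (+0.1160, +0.1160, 0)
  M2 = (+0.1160, -0.1160, 0)
  M3 = (-0.1160, -0.1160, 0)
Detected image corners:
  c0 = (219.611330, 212.589431) px
  c1 = (291.473522, 185.361379) px
  c2 = (272.894655, 49.508665) px
  c3 = (197.876666, 80.789420) px
Planar DLT: solve 8×8 A·h = b for H (H[2,2]=1):
  H  [+295.53645 +138.13739 +245.34601]
  H  [-137.10342 +604.29126 +133.82499]
  H  [-0.08495 +0.20853 +1.00000]
B = K⁻¹H; ‖b₁‖=0.684985, ‖b₂‖=0.684985; λ = 2/(‖b₁‖+‖b₂‖) = 1.459885, sign → tz>0 ⇒ λ=+1.459885
r₁ = λ·B[:,0] = (+0.97303,-0.19452,-0.12401); r₂ = λ·B[:,1] = (+0.22389,+0.92585,+0.30444)
r₃ = r₁×r₂ = (+0.05559,-0.32399,+0.94443); SVD([r₁ r₂ r₃]) → R = UVᵀ:
  R  [+0.97303 +0.22389 +0.05559]
  R  [-0.19452 +0.92585 -0.32399]
  R  [-0.12401 +0.30444 +0.94443]
t = (-0.18802, -0.18868, +1.45989) m
tr R = 2.843298; θ = arccos((tr R − 1)/2) = 0.398487 rad = 22.832°
axis k = ((R−Rᵀ)₃₂, (R−Rᵀ)₁₃, (R−Rᵀ)₂₁) / (2 sinθ) = (+0.809778, +0.231436, -0.539163)
rvec = θ·k = (+0.322686, +0.092224, -0.214850)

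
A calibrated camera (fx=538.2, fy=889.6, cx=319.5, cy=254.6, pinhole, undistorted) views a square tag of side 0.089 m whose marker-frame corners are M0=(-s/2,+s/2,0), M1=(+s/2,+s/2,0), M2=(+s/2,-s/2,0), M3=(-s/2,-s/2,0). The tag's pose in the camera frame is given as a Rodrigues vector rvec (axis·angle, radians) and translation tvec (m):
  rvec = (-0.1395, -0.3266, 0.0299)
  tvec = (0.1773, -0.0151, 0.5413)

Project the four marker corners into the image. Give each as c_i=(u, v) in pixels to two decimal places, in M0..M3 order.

Intrinsics K: fx=538.2, fy=889.6, cx=319.5, cy=254.6
Marker side s = 0.089 m; corners in marker frame (Z=0):
  M0 = (-0.0445, +0.0445, 0)
  M1 = (+0.0445, +0.0445, 0)
  M2 = (+0.0445, -0.0445, 0)
  M3 = (-0.0445, -0.0445, 0)
rvec = (-0.1395, -0.3266, 0.0299), |rvec| = θ = 0.35640 rad = 20.420°
Rodrigues: sinθ=0.34890, 1−cosθ=0.06284; R = I + sinθ·[k]× + (1−cosθ)·[k]×²:
    [+0.94679 -0.00673 -0.32179]
    [+0.05181 +0.98993 +0.13173]
    [+0.31767 -0.14140 +0.93760]
t = (0.1773, -0.0151, 0.5413) m
M0: Pc = R·M0+t = (+0.13487, +0.02665, +0.52087); u = 538.2·(+0.13487)/0.52087 + 319.5 = 458.8553, v = 889.6·(+0.02665)/0.52087 + 254.6 = 300.1094
M1: Pc = R·M1+t = (+0.21913, +0.03126, +0.54914); u = 538.2·(+0.21913)/0.54914 + 319.5 = 534.2653, v = 889.6·(+0.03126)/0.54914 + 254.6 = 305.2364
M2: Pc = R·M2+t = (+0.21973, -0.05685, +0.56173); u = 538.2·(+0.21973)/0.56173 + 319.5 = 530.0279, v = 889.6·(-0.05685)/0.56173 + 254.6 = 164.5734
M3: Pc = R·M3+t = (+0.13547, -0.06146, +0.53346); u = 538.2·(+0.13547)/0.53346 + 319.5 = 456.1722, v = 889.6·(-0.06146)/0.53346 + 254.6 = 152.1125

c0=(458.86, 300.11) c1=(534.27, 305.24) c2=(530.03, 164.57) c3=(456.17, 152.11)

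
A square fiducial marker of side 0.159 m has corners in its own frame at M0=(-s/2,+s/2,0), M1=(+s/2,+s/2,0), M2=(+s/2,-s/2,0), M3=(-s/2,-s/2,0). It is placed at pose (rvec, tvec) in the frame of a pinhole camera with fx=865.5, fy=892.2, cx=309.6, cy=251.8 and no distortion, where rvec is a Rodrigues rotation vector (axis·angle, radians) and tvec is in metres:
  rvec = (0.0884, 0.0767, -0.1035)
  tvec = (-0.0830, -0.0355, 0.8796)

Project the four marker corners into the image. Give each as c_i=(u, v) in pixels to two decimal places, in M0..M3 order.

c0=(160.90, 302.96) c1=(313.84, 287.64) c2=(296.99, 125.98) c3=(141.98, 143.91)

Intrinsics K: fx=865.5, fy=892.2, cx=309.6, cy=251.8
Marker side s = 0.159 m; corners in marker frame (Z=0):
  M0 = (-0.0795, +0.0795, 0)
  M1 = (+0.0795, +0.0795, 0)
  M2 = (+0.0795, -0.0795, 0)
  M3 = (-0.0795, -0.0795, 0)
rvec = (0.0884, 0.0767, -0.1035), |rvec| = θ = 0.15624 rad = 8.952°
Rodrigues: sinθ=0.15560, 1−cosθ=0.01218; R = I + sinθ·[k]× + (1−cosθ)·[k]×²:
    [+0.99172 +0.10646 +0.07182]
    [-0.09970 +0.99076 -0.09200]
    [-0.08095 +0.08408 +0.99317]
t = (-0.0830, -0.0355, 0.8796) m
M0: Pc = R·M0+t = (-0.15338, +0.05119, +0.89272); u = 865.5·(-0.15338)/0.89272 + 309.6 = 160.8988, v = 892.2·(+0.05119)/0.89272 + 251.8 = 302.9611
M1: Pc = R·M1+t = (+0.00431, +0.03534, +0.87985); u = 865.5·(+0.00431)/0.87985 + 309.6 = 313.8353, v = 892.2·(+0.03534)/0.87985 + 251.8 = 287.6353
M2: Pc = R·M2+t = (-0.01262, -0.12219, +0.86648); u = 865.5·(-0.01262)/0.86648 + 309.6 = 296.9922, v = 892.2·(-0.12219)/0.86648 + 251.8 = 125.9820
M3: Pc = R·M3+t = (-0.17031, -0.10634, +0.87935); u = 865.5·(-0.17031)/0.87935 + 309.6 = 141.9772, v = 892.2·(-0.10634)/0.87935 + 251.8 = 143.9070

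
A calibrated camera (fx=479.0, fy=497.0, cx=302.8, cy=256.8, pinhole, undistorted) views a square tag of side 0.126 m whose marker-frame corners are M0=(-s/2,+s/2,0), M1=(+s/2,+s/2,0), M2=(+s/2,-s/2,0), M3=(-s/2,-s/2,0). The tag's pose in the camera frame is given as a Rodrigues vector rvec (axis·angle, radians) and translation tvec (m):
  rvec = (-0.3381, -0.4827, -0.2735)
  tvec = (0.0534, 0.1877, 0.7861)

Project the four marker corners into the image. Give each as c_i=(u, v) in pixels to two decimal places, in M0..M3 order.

c0=(316.26, 428.95) c1=(379.33, 401.84) c2=(352.27, 328.02) c3=(289.60, 348.06)

Intrinsics K: fx=479.0, fy=497.0, cx=302.8, cy=256.8
Marker side s = 0.126 m; corners in marker frame (Z=0):
  M0 = (-0.0630, +0.0630, 0)
  M1 = (+0.0630, +0.0630, 0)
  M2 = (+0.0630, -0.0630, 0)
  M3 = (-0.0630, -0.0630, 0)
rvec = (-0.3381, -0.4827, -0.2735), |rvec| = θ = 0.64970 rad = 37.225°
Rodrigues: sinθ=0.60495, 1−cosθ=0.20374; R = I + sinθ·[k]× + (1−cosθ)·[k]×²:
    [+0.85144 +0.33343 -0.40482]
    [-0.17589 +0.90872 +0.37853]
    [+0.49408 -0.25109 +0.83237]
t = (0.0534, 0.1877, 0.7861) m
M0: Pc = R·M0+t = (+0.02077, +0.25603, +0.73915); u = 479.0·(+0.02077)/0.73915 + 302.8 = 316.2569, v = 497.0·(+0.25603)/0.73915 + 256.8 = 428.9525
M1: Pc = R·M1+t = (+0.12805, +0.23387, +0.80141); u = 479.0·(+0.12805)/0.80141 + 302.8 = 379.3332, v = 497.0·(+0.23387)/0.80141 + 256.8 = 401.8354
M2: Pc = R·M2+t = (+0.08603, +0.11937, +0.83305); u = 479.0·(+0.08603)/0.83305 + 302.8 = 352.2696, v = 497.0·(+0.11937)/0.83305 + 256.8 = 328.0164
M3: Pc = R·M3+t = (-0.02125, +0.14153, +0.77079); u = 479.0·(-0.02125)/0.77079 + 302.8 = 289.5965, v = 497.0·(+0.14153)/0.77079 + 256.8 = 348.0584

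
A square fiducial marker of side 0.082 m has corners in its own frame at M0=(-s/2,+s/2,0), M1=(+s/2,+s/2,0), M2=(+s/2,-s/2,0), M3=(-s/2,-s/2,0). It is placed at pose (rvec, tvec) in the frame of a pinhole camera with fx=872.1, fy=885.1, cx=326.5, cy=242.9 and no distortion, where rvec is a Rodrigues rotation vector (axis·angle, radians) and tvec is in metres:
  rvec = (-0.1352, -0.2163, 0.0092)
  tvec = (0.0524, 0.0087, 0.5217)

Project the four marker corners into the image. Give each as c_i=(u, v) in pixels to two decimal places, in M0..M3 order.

Intrinsics K: fx=872.1, fy=885.1, cx=326.5, cy=242.9
Marker side s = 0.082 m; corners in marker frame (Z=0):
  M0 = (-0.0410, +0.0410, 0)
  M1 = (+0.0410, +0.0410, 0)
  M2 = (+0.0410, -0.0410, 0)
  M3 = (-0.0410, -0.0410, 0)
rvec = (-0.1352, -0.2163, 0.0092), |rvec| = θ = 0.25524 rad = 14.624°
Rodrigues: sinθ=0.25248, 1−cosθ=0.03240; R = I + sinθ·[k]× + (1−cosθ)·[k]×²:
    [+0.97669 +0.00544 -0.21458]
    [+0.02364 +0.99087 +0.13275]
    [+0.21334 -0.13473 +0.96764]
t = (0.0524, 0.0087, 0.5217) m
M0: Pc = R·M0+t = (+0.01258, +0.04836, +0.50743); u = 872.1·(+0.01258)/0.50743 + 326.5 = 348.1187, v = 885.1·(+0.04836)/0.50743 + 242.9 = 327.2469
M1: Pc = R·M1+t = (+0.09267, +0.05029, +0.52492); u = 872.1·(+0.09267)/0.52492 + 326.5 = 480.4565, v = 885.1·(+0.05029)/0.52492 + 242.9 = 327.7049
M2: Pc = R·M2+t = (+0.09222, -0.03096, +0.53597); u = 872.1·(+0.09222)/0.53597 + 326.5 = 476.5570, v = 885.1·(-0.03096)/0.53597 + 242.9 = 191.7790
M3: Pc = R·M3+t = (+0.01213, -0.03289, +0.51848); u = 872.1·(+0.01213)/0.51848 + 326.5 = 346.9074, v = 885.1·(-0.03289)/0.51848 + 242.9 = 186.7445

c0=(348.12, 327.25) c1=(480.46, 327.70) c2=(476.56, 191.78) c3=(346.91, 186.74)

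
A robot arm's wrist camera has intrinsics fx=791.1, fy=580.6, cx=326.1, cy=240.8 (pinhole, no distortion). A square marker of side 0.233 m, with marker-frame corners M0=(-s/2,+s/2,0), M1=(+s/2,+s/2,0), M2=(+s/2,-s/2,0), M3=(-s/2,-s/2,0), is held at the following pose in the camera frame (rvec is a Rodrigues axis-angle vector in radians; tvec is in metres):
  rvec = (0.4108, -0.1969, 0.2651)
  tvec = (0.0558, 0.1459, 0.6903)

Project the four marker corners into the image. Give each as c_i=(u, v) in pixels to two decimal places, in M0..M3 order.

Intrinsics K: fx=791.1, fy=580.6, cx=326.1, cy=240.8
Marker side s = 0.233 m; corners in marker frame (Z=0):
  M0 = (-0.1165, +0.1165, 0)
  M1 = (+0.1165, +0.1165, 0)
  M2 = (+0.1165, -0.1165, 0)
  M3 = (-0.1165, -0.1165, 0)
rvec = (0.4108, -0.1969, 0.2651), |rvec| = θ = 0.52707 rad = 30.199°
Rodrigues: sinθ=0.50300, 1−cosθ=0.13572; R = I + sinθ·[k]× + (1−cosθ)·[k]×²:
    [+0.94673 -0.29251 -0.13471]
    [+0.21348 +0.88322 -0.41754]
    [+0.24111 +0.36654 +0.89862]
t = (0.0558, 0.1459, 0.6903) m
M0: Pc = R·M0+t = (-0.08857, +0.22393, +0.70491); u = 791.1·(-0.08857)/0.70491 + 326.1 = 226.6995, v = 580.6·(+0.22393)/0.70491 + 240.8 = 425.2356
M1: Pc = R·M1+t = (+0.13202, +0.27367, +0.76109); u = 791.1·(+0.13202)/0.76109 + 326.1 = 463.3213, v = 580.6·(+0.27367)/0.76109 + 240.8 = 449.5665
M2: Pc = R·M2+t = (+0.20017, +0.06787, +0.67569); u = 791.1·(+0.20017)/0.67569 + 326.1 = 560.4619, v = 580.6·(+0.06787)/0.67569 + 240.8 = 299.1229
M3: Pc = R·M3+t = (-0.02042, +0.01813, +0.61951); u = 791.1·(-0.02042)/0.61951 + 326.1 = 300.0289, v = 580.6·(+0.01813)/0.61951 + 240.8 = 257.7951

c0=(226.70, 425.24) c1=(463.32, 449.57) c2=(560.46, 299.12) c3=(300.03, 257.80)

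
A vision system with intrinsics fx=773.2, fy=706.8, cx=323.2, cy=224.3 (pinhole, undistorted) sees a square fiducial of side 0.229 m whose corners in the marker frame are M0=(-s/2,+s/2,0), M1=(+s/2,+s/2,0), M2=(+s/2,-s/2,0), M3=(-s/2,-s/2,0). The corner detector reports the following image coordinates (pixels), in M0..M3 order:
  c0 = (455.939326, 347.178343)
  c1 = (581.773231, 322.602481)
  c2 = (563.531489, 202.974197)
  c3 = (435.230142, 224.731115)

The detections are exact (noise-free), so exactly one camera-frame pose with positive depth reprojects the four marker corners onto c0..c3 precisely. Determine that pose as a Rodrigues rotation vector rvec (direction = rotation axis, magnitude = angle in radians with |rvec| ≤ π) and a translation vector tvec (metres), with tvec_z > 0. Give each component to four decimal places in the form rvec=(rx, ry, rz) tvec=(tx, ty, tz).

Intrinsics K: fx=773.2, fy=706.8, cx=323.2, cy=224.3
Marker side s = 0.229 m; corners in marker frame (Z=0):
  M0 = (-0.1145, +0.1145, 0)
  M1 = (+0.1145, +0.1145, 0)
  M2 = (+0.1145, -0.1145, 0)
  M3 = (-0.1145, -0.1145, 0)
Detected image corners:
  c0 = (455.939326, 347.178343) px
  c1 = (581.773231, 322.602481) px
  c2 = (563.531489, 202.974197) px
  c3 = (435.230142, 224.731115) px
Planar DLT: solve 8×8 A·h = b for H (H[2,2]=1):
  H  [+613.16921 +119.20617 +510.02697]
  H  [-69.77564 +546.91608 +274.68549]
  H  [+0.11457 +0.06724 +1.00000]
B = K⁻¹H; ‖b₁‖=0.765899, ‖b₂‖=0.765899; λ = 2/(‖b₁‖+‖b₂‖) = 1.305654, sign → tz>0 ⇒ λ=+1.305654
r₁ = λ·B[:,0] = (+0.97289,-0.17637,+0.14959); r₂ = λ·B[:,1] = (+0.16460,+0.98245,+0.08779)
r₃ = r₁×r₂ = (-0.16245,-0.06078,+0.98484); SVD([r₁ r₂ r₃]) → R = UVᵀ:
  R  [+0.97289 +0.16460 -0.16245]
  R  [-0.17637 +0.98245 -0.06078]
  R  [+0.14959 +0.08779 +0.98484]
t = (+0.31548, +0.09308, +1.30565) m
tr R = 2.940181; θ = arccos((tr R − 1)/2) = 0.245194 rad = 14.049°
axis k = ((R−Rᵀ)₃₂, (R−Rᵀ)₁₃, (R−Rᵀ)₂₁) / (2 sinθ) = (+0.306025, -0.642728, -0.702318)
rvec = θ·k = (+0.075036, -0.157593, -0.172204)

rvec=(0.0750, -0.1576, -0.1722) tvec=(0.3155, 0.0931, 1.3057)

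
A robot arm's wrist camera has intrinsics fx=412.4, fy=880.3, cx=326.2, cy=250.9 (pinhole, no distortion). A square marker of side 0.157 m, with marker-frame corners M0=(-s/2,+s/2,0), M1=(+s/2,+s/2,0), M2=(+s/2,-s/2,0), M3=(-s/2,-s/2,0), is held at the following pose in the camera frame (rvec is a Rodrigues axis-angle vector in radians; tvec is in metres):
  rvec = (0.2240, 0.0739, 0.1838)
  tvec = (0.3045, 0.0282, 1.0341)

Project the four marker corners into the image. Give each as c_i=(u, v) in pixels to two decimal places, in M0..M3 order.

Intrinsics K: fx=412.4, fy=880.3, cx=326.2, cy=250.9
Marker side s = 0.157 m; corners in marker frame (Z=0):
  M0 = (-0.0785, +0.0785, 0)
  M1 = (+0.0785, +0.0785, 0)
  M2 = (+0.0785, -0.0785, 0)
  M3 = (-0.0785, -0.0785, 0)
rvec = (0.2240, 0.0739, 0.1838), |rvec| = θ = 0.29903 rad = 17.133°
Rodrigues: sinθ=0.29459, 1−cosθ=0.04438; R = I + sinθ·[k]× + (1−cosθ)·[k]×²:
    [+0.98052 -0.17286 +0.09324]
    [+0.18929 +0.95833 -0.21394]
    [-0.05237 +0.22742 +0.97239]
t = (0.3045, 0.0282, 1.0341) m
M0: Pc = R·M0+t = (+0.21396, +0.08857, +1.05606); u = 412.4·(+0.21396)/1.05606 + 326.2 = 409.7527, v = 880.3·(+0.08857)/1.05606 + 250.9 = 324.7290
M1: Pc = R·M1+t = (+0.36790, +0.11829, +1.04784); u = 412.4·(+0.36790)/1.04784 + 326.2 = 470.9955, v = 880.3·(+0.11829)/1.04784 + 250.9 = 350.2749
M2: Pc = R·M2+t = (+0.39504, -0.03217, +1.01214); u = 412.4·(+0.39504)/1.01214 + 326.2 = 487.1612, v = 880.3·(-0.03217)/1.01214 + 250.9 = 222.9203
M3: Pc = R·M3+t = (+0.24110, -0.06189, +1.02036); u = 412.4·(+0.24110)/1.02036 + 326.2 = 423.6450, v = 880.3·(-0.06189)/1.02036 + 250.9 = 197.5068

c0=(409.75, 324.73) c1=(471.00, 350.27) c2=(487.16, 222.92) c3=(423.65, 197.51)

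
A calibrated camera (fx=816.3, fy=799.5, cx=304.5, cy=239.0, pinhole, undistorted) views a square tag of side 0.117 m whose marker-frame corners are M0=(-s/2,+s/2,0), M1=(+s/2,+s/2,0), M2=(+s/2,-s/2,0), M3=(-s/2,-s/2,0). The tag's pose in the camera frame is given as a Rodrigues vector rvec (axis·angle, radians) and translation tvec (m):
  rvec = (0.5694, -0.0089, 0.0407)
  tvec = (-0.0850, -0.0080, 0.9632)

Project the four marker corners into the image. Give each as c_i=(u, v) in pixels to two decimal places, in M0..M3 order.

c0=(184.67, 270.47) c1=(280.77, 273.79) c2=(283.37, 191.76) c3=(180.76, 188.02)

Intrinsics K: fx=816.3, fy=799.5, cx=304.5, cy=239.0
Marker side s = 0.117 m; corners in marker frame (Z=0):
  M0 = (-0.0585, +0.0585, 0)
  M1 = (+0.0585, +0.0585, 0)
  M2 = (+0.0585, -0.0585, 0)
  M3 = (-0.0585, -0.0585, 0)
rvec = (0.5694, -0.0089, 0.0407), |rvec| = θ = 0.57092 rad = 32.711°
Rodrigues: sinθ=0.54041, 1−cosθ=0.15860; R = I + sinθ·[k]× + (1−cosθ)·[k]×²:
    [+0.99916 -0.04099 +0.00285]
    [+0.03606 +0.84144 -0.53914]
    [+0.01970 +0.53879 +0.84221]
t = (-0.0850, -0.0080, 0.9632) m
M0: Pc = R·M0+t = (-0.14585, +0.03911, +0.99357); u = 816.3·(-0.14585)/0.99357 + 304.5 = 184.6730, v = 799.5·(+0.03911)/0.99357 + 239.0 = 270.4748
M1: Pc = R·M1+t = (-0.02895, +0.04333, +0.99587); u = 816.3·(-0.02895)/0.99587 + 304.5 = 280.7723, v = 799.5·(+0.04333)/0.99587 + 239.0 = 273.7890
M2: Pc = R·M2+t = (-0.02415, -0.05511, +0.93283); u = 816.3·(-0.02415)/0.93283 + 304.5 = 283.3656, v = 799.5·(-0.05511)/0.93283 + 239.0 = 191.7629
M3: Pc = R·M3+t = (-0.14105, -0.05933, +0.93053); u = 816.3·(-0.14105)/0.93053 + 304.5 = 180.7625, v = 799.5·(-0.05933)/0.93053 + 239.0 = 188.0210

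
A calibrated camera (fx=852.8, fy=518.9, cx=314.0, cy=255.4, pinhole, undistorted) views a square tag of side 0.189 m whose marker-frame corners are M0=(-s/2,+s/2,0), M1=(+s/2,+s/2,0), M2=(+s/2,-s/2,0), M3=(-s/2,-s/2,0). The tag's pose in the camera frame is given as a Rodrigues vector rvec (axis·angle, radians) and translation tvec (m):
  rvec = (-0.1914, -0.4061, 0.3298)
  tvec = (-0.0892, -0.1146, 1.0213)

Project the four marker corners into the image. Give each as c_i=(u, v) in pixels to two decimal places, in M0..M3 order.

c0=(139.72, 223.14) c1=(286.47, 258.60) c2=(328.79, 173.94) c3=(191.62, 134.51)

Intrinsics K: fx=852.8, fy=518.9, cx=314.0, cy=255.4
Marker side s = 0.189 m; corners in marker frame (Z=0):
  M0 = (-0.0945, +0.0945, 0)
  M1 = (+0.0945, +0.0945, 0)
  M2 = (+0.0945, -0.0945, 0)
  M3 = (-0.0945, -0.0945, 0)
rvec = (-0.1914, -0.4061, 0.3298), |rvec| = θ = 0.55706 rad = 31.917°
Rodrigues: sinθ=0.52870, 1−cosθ=0.15119; R = I + sinθ·[k]× + (1−cosθ)·[k]×²:
    [+0.86666 -0.27514 -0.41617]
    [+0.35087 +0.92916 +0.11640]
    [+0.35467 -0.24691 +0.90180]
t = (-0.0892, -0.1146, 1.0213) m
M0: Pc = R·M0+t = (-0.19710, -0.05995, +0.96445); u = 852.8·(-0.19710)/0.96445 + 314.0 = 139.7179, v = 518.9·(-0.05995)/0.96445 + 255.4 = 223.1442
M1: Pc = R·M1+t = (-0.03330, +0.00636, +1.03148); u = 852.8·(-0.03330)/1.03148 + 314.0 = 286.4677, v = 518.9·(+0.00636)/1.03148 + 255.4 = 258.6011
M2: Pc = R·M2+t = (+0.01870, -0.16925, +1.07815); u = 852.8·(+0.01870)/1.07815 + 314.0 = 328.7912, v = 518.9·(-0.16925)/1.07815 + 255.4 = 173.9430
M3: Pc = R·M3+t = (-0.14510, -0.23556, +1.01112); u = 852.8·(-0.14510)/1.01112 + 314.0 = 191.6201, v = 518.9·(-0.23556)/1.01112 + 255.4 = 134.5101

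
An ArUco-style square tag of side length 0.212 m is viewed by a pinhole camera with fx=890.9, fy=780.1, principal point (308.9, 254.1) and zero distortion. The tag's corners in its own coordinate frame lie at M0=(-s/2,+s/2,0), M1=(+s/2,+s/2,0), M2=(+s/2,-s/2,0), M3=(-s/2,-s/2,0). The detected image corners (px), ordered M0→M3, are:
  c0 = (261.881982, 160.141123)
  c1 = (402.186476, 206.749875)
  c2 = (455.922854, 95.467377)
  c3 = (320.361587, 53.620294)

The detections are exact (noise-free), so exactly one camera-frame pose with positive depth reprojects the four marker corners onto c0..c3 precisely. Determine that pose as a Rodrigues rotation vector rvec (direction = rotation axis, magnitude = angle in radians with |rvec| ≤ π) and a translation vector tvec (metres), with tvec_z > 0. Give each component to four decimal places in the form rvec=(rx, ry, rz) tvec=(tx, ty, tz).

rvec=(-0.3002, 0.0992, 0.3952) tvec=(0.0726, -0.2062, 1.2706)

Intrinsics K: fx=890.9, fy=780.1, cx=308.9, cy=254.1
Marker side s = 0.212 m; corners in marker frame (Z=0):
  M0 = (-0.1060, +0.1060, 0)
  M1 = (+0.1060, +0.1060, 0)
  M2 = (+0.1060, -0.1060, 0)
  M3 = (-0.1060, -0.1060, 0)
Detected image corners:
  c0 = (261.881982, 160.141123) px
  c1 = (402.186476, 206.749875) px
  c2 = (455.922854, 95.467377) px
  c3 = (320.361587, 53.620294) px
Planar DLT: solve 8×8 A·h = b for H (H[2,2]=1):
  H  [+606.99689 -340.85789 +359.83563]
  H  [+192.83097 +486.29855 +127.49321]
  H  [-0.12047 -0.21121 +1.00000]
B = K⁻¹H; ‖b₁‖=0.787037, ‖b₂‖=0.787037; λ = 2/(‖b₁‖+‖b₂‖) = 1.270589, sign → tz>0 ⇒ λ=+1.270589
r₁ = λ·B[:,0] = (+0.91876,+0.36393,-0.15307); r₂ = λ·B[:,1] = (-0.39308,+0.87947,-0.26836)
r₃ = r₁×r₂ = (+0.03695,+0.30673,+0.95108); SVD([r₁ r₂ r₃]) → R = UVᵀ:
  R  [+0.91876 -0.39308 +0.03695]
  R  [+0.36393 +0.87947 +0.30673]
  R  [-0.15307 -0.26836 +0.95108]
t = (+0.07264, -0.20621, +1.27059) m
tr R = 2.749314; θ = arccos((tr R − 1)/2) = 0.506068 rad = 28.996°
axis k = ((R−Rᵀ)₃₂, (R−Rᵀ)₁₃, (R−Rᵀ)₂₁) / (2 sinθ) = (-0.593193, +0.196000, +0.780837)
rvec = θ·k = (-0.300196, +0.099189, +0.395157)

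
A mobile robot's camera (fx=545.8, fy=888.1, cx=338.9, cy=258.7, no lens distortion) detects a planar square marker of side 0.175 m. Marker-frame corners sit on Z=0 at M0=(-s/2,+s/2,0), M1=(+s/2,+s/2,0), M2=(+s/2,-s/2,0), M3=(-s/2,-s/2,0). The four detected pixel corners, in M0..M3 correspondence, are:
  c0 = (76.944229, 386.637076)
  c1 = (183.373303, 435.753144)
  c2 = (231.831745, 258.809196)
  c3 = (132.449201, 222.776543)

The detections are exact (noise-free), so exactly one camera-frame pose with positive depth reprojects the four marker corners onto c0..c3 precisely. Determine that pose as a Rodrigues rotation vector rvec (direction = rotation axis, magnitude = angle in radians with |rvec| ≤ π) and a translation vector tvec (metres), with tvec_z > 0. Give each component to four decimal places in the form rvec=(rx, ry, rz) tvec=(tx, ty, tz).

Intrinsics K: fx=545.8, fy=888.1, cx=338.9, cy=258.7
Marker side s = 0.175 m; corners in marker frame (Z=0):
  M0 = (-0.0875, +0.0875, 0)
  M1 = (+0.0875, +0.0875, 0)
  M2 = (+0.0875, -0.0875, 0)
  M3 = (-0.0875, -0.0875, 0)
Detected image corners:
  c0 = (76.944229, 386.637076) px
  c1 = (183.373303, 435.753144) px
  c2 = (231.831745, 258.809196) px
  c3 = (132.449201, 222.776543) px
Planar DLT: solve 8×8 A·h = b for H (H[2,2]=1):
  H  [+539.79749 -382.55271 +156.02421]
  H  [+142.80169 +795.32167 +321.37277]
  H  [-0.30277 -0.54423 +1.00000]
B = K⁻¹H; ‖b₁‖=1.240559, ‖b₂‖=1.240559; λ = 2/(‖b₁‖+‖b₂‖) = 0.806088, sign → tz>0 ⇒ λ=+0.806088
r₁ = λ·B[:,0] = (+0.94876,+0.20071,-0.24406); r₂ = λ·B[:,1] = (-0.29259,+0.84967,-0.43870)
r₃ = r₁×r₂ = (+0.11932,+0.48763,+0.86486); SVD([r₁ r₂ r₃]) → R = UVᵀ:
  R  [+0.94876 -0.29259 +0.11932]
  R  [+0.20071 +0.84967 +0.48763]
  R  [-0.24406 -0.43870 +0.86486]
t = (-0.27009, +0.05689, +0.80609) m
tr R = 2.663291; θ = arccos((tr R − 1)/2) = 0.588732 rad = 33.732°
axis k = ((R−Rᵀ)₃₂, (R−Rᵀ)₁₃, (R−Rᵀ)₂₁) / (2 sinθ) = (-0.834065, +0.327184, +0.444169)
rvec = θ·k = (-0.491041, +0.192624, +0.261497)

rvec=(-0.4910, 0.1926, 0.2615) tvec=(-0.2701, 0.0569, 0.8061)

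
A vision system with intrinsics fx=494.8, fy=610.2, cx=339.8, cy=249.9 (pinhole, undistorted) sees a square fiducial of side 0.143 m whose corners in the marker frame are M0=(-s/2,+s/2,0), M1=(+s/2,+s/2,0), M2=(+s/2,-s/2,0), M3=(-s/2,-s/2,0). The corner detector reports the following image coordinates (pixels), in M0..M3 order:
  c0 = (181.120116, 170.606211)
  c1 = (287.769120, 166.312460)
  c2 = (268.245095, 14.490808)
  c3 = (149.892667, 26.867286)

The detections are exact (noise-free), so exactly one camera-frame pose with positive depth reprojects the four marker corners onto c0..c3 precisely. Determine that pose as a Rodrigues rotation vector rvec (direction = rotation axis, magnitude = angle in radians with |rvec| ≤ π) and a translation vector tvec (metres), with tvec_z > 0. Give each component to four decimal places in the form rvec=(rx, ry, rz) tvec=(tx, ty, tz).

Intrinsics K: fx=494.8, fy=610.2, cx=339.8, cy=249.9
Marker side s = 0.143 m; corners in marker frame (Z=0):
  M0 = (-0.0715, +0.0715, 0)
  M1 = (+0.0715, +0.0715, 0)
  M2 = (+0.0715, -0.0715, 0)
  M3 = (-0.0715, -0.0715, 0)
Detected image corners:
  c0 = (181.120116, 170.606211) px
  c1 = (287.769120, 166.312460) px
  c2 = (268.245095, 14.490808) px
  c3 = (149.892667, 26.867286) px
Planar DLT: solve 8×8 A·h = b for H (H[2,2]=1):
  H  [+709.60060 +356.62741 +221.12969]
  H  [-88.54843 +1108.73650 +98.91482]
  H  [-0.33716 +0.80353 +1.00000]
B = K⁻¹H; ‖b₁‖=1.699450, ‖b₂‖=1.699450; λ = 2/(‖b₁‖+‖b₂‖) = 0.588426, sign → tz>0 ⇒ λ=+0.588426
r₁ = λ·B[:,0] = (+0.98011,-0.00414,-0.19839); r₂ = λ·B[:,1] = (+0.09940,+0.87554,+0.47282)
r₃ = r₁×r₂ = (+0.17174,-0.48314,+0.85854); SVD([r₁ r₂ r₃]) → R = UVᵀ:
  R  [+0.98011 +0.09940 +0.17174]
  R  [-0.00414 +0.87554 -0.48314]
  R  [-0.19839 +0.47282 +0.85854]
t = (-0.14112, -0.14560, +0.58843) m
tr R = 2.714186; θ = arccos((tr R − 1)/2) = 0.541197 rad = 31.008°
axis k = ((R−Rᵀ)₃₂, (R−Rᵀ)₁₃, (R−Rᵀ)₂₁) / (2 sinθ) = (+0.927819, +0.359239, -0.100497)
rvec = θ·k = (+0.502132, +0.194419, -0.054388)

rvec=(0.5021, 0.1944, -0.0544) tvec=(-0.1411, -0.1456, 0.5884)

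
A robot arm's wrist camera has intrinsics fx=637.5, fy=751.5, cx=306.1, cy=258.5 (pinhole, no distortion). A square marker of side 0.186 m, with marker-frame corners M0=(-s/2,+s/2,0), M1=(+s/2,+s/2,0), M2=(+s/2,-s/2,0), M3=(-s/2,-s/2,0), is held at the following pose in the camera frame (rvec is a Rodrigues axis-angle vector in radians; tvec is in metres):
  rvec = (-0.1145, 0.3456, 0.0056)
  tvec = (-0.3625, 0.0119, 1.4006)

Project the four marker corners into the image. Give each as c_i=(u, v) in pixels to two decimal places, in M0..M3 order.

Intrinsics K: fx=637.5, fy=751.5, cx=306.1, cy=258.5
Marker side s = 0.186 m; corners in marker frame (Z=0):
  M0 = (-0.0930, +0.0930, 0)
  M1 = (+0.0930, +0.0930, 0)
  M2 = (+0.0930, -0.0930, 0)
  M3 = (-0.0930, -0.0930, 0)
rvec = (-0.1145, 0.3456, 0.0056), |rvec| = θ = 0.36412 rad = 20.862°
Rodrigues: sinθ=0.35612, 1−cosθ=0.06556; R = I + sinθ·[k]× + (1−cosθ)·[k]×²:
    [+0.94092 -0.02505 +0.33770]
    [-0.01409 +0.99350 +0.11294]
    [-0.33833 -0.11103 +0.93445]
t = (-0.3625, 0.0119, 1.4006) m
M0: Pc = R·M0+t = (-0.45233, +0.10561, +1.42174); u = 637.5·(-0.45233)/1.42174 + 306.1 = 103.2755, v = 751.5·(+0.10561)/1.42174 + 258.5 = 314.3211
M1: Pc = R·M1+t = (-0.27732, +0.10299, +1.35881); u = 637.5·(-0.27732)/1.35881 + 306.1 = 175.9907, v = 751.5·(+0.10299)/1.35881 + 258.5 = 315.4567
M2: Pc = R·M2+t = (-0.27267, -0.08181, +1.37946); u = 637.5·(-0.27267)/1.37946 + 306.1 = 180.0914, v = 751.5·(-0.08181)/1.37946 + 258.5 = 213.9338
M3: Pc = R·M3+t = (-0.44768, -0.07919, +1.44239); u = 637.5·(-0.44768)/1.44239 + 306.1 = 108.2383, v = 751.5·(-0.07919)/1.44239 + 258.5 = 217.2437

c0=(103.28, 314.32) c1=(175.99, 315.46) c2=(180.09, 213.93) c3=(108.24, 217.24)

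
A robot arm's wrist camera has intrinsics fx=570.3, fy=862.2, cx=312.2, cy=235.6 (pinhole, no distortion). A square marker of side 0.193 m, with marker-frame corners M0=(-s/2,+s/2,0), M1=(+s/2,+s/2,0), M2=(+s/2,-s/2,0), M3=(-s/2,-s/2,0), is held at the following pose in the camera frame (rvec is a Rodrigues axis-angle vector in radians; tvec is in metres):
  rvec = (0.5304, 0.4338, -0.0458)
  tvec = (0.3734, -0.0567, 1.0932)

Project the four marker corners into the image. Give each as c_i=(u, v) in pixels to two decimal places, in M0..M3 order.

c0=(457.51, 250.27) c1=(558.95, 261.66) c2=(564.94, 121.34) c3=(454.41, 119.24)

Intrinsics K: fx=570.3, fy=862.2, cx=312.2, cy=235.6
Marker side s = 0.193 m; corners in marker frame (Z=0):
  M0 = (-0.0965, +0.0965, 0)
  M1 = (+0.0965, +0.0965, 0)
  M2 = (+0.0965, -0.0965, 0)
  M3 = (-0.0965, -0.0965, 0)
rvec = (0.5304, 0.4338, -0.0458), |rvec| = θ = 0.68673 rad = 39.347°
Rodrigues: sinθ=0.63402, 1−cosθ=0.22668; R = I + sinθ·[k]× + (1−cosθ)·[k]×²:
    [+0.90854 +0.15288 +0.38882]
    [+0.06831 +0.86377 -0.49923]
    [-0.41217 +0.48013 +0.77433]
t = (0.3734, -0.0567, 1.0932) m
M0: Pc = R·M0+t = (+0.30048, +0.02006, +1.17931); u = 570.3·(+0.30048)/1.17931 + 312.2 = 457.5080, v = 862.2·(+0.02006)/1.17931 + 235.6 = 250.2676
M1: Pc = R·M1+t = (+0.47583, +0.03325, +1.09976); u = 570.3·(+0.47583)/1.09976 + 312.2 = 558.9489, v = 862.2·(+0.03325)/1.09976 + 235.6 = 261.6644
M2: Pc = R·M2+t = (+0.44632, -0.13346, +1.00709); u = 570.3·(+0.44632)/1.00709 + 312.2 = 564.9446, v = 862.2·(-0.13346)/1.00709 + 235.6 = 121.3393
M3: Pc = R·M3+t = (+0.27097, -0.14665, +1.08664); u = 570.3·(+0.27097)/1.08664 + 312.2 = 454.4143, v = 862.2·(-0.14665)/1.08664 + 235.6 = 119.2434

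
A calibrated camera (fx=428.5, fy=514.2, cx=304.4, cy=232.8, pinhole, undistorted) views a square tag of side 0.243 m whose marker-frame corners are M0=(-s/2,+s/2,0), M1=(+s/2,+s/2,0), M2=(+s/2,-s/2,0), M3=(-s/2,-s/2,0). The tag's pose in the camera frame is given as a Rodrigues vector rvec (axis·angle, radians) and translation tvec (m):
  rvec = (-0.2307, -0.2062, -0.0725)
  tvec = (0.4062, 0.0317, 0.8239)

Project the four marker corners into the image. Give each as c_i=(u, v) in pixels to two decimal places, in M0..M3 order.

Intrinsics K: fx=428.5, fy=514.2, cx=304.4, cy=232.8
Marker side s = 0.243 m; corners in marker frame (Z=0):
  M0 = (-0.1215, +0.1215, 0)
  M1 = (+0.1215, +0.1215, 0)
  M2 = (+0.1215, -0.1215, 0)
  M3 = (-0.1215, -0.1215, 0)
rvec = (-0.2307, -0.2062, -0.0725), |rvec| = θ = 0.31780 rad = 18.209°
Rodrigues: sinθ=0.31248, 1−cosθ=0.05008; R = I + sinθ·[k]× + (1−cosθ)·[k]×²:
    [+0.97631 +0.09487 -0.19445]
    [-0.04770 +0.97101 +0.23425]
    [+0.21104 -0.21942 +0.95253]
t = (0.4062, 0.0317, 0.8239) m
M0: Pc = R·M0+t = (+0.29910, +0.15547, +0.77160); u = 428.5·(+0.29910)/0.77160 + 304.4 = 470.5050, v = 514.2·(+0.15547)/0.77160 + 232.8 = 336.4084
M1: Pc = R·M1+t = (+0.53635, +0.14388, +0.82288); u = 428.5·(+0.53635)/0.82288 + 304.4 = 583.6937, v = 514.2·(+0.14388)/0.82288 + 232.8 = 322.7084
M2: Pc = R·M2+t = (+0.51330, -0.09207, +0.87620); u = 428.5·(+0.51330)/0.87620 + 304.4 = 555.4233, v = 514.2·(-0.09207)/0.87620 + 232.8 = 178.7670
M3: Pc = R·M3+t = (+0.27605, -0.08048, +0.82492); u = 428.5·(+0.27605)/0.82492 + 304.4 = 447.7934, v = 514.2·(-0.08048)/0.82492 + 232.8 = 182.6330

c0=(470.51, 336.41) c1=(583.69, 322.71) c2=(555.42, 178.77) c3=(447.79, 182.63)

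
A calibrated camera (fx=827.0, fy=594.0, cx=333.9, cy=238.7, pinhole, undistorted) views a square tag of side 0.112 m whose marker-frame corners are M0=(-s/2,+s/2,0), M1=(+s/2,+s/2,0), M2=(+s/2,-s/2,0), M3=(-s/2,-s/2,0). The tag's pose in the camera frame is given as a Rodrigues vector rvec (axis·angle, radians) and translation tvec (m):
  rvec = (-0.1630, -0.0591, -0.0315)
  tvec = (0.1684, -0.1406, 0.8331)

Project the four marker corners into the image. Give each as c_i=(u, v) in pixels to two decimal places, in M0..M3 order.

Intrinsics K: fx=827.0, fy=594.0, cx=333.9, cy=238.7
Marker side s = 0.112 m; corners in marker frame (Z=0):
  M0 = (-0.0560, +0.0560, 0)
  M1 = (+0.0560, +0.0560, 0)
  M2 = (+0.0560, -0.0560, 0)
  M3 = (-0.0560, -0.0560, 0)
rvec = (-0.1630, -0.0591, -0.0315), |rvec| = θ = 0.17622 rad = 10.097°
Rodrigues: sinθ=0.17531, 1−cosθ=0.01549; R = I + sinθ·[k]× + (1−cosθ)·[k]×²:
    [+0.99776 +0.03614 -0.05623]
    [-0.02653 +0.98626 +0.16309]
    [+0.06136 -0.16123 +0.98501]
t = (0.1684, -0.1406, 0.8331) m
M0: Pc = R·M0+t = (+0.11455, -0.08388, +0.82064); u = 827.0·(+0.11455)/0.82064 + 333.9 = 449.3376, v = 594.0·(-0.08388)/0.82064 + 238.7 = 177.9824
M1: Pc = R·M1+t = (+0.22630, -0.08686, +0.82751); u = 827.0·(+0.22630)/0.82751 + 333.9 = 560.0600, v = 594.0·(-0.08686)/0.82751 + 238.7 = 176.3535
M2: Pc = R·M2+t = (+0.22225, -0.19732, +0.84556); u = 827.0·(+0.22225)/0.84556 + 333.9 = 551.2712, v = 594.0·(-0.19732)/0.84556 + 238.7 = 100.0876
M3: Pc = R·M3+t = (+0.11050, -0.19434, +0.83869); u = 827.0·(+0.11050)/0.83869 + 333.9 = 442.8607, v = 594.0·(-0.19434)/0.83869 + 238.7 = 101.0565

c0=(449.34, 177.98) c1=(560.06, 176.35) c2=(551.27, 100.09) c3=(442.86, 101.06)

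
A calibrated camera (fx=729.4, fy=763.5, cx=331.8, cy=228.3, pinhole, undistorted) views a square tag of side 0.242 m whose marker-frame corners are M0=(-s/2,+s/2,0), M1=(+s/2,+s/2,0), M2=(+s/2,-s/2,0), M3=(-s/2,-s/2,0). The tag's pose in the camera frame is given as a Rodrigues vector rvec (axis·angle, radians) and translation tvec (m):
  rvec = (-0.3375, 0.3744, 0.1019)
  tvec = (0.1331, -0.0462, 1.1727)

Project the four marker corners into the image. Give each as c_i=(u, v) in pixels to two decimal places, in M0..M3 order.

Intrinsics K: fx=729.4, fy=763.5, cx=331.8, cy=228.3
Marker side s = 0.242 m; corners in marker frame (Z=0):
  M0 = (-0.1210, +0.1210, 0)
  M1 = (+0.1210, +0.1210, 0)
  M2 = (+0.1210, -0.1210, 0)
  M3 = (-0.1210, -0.1210, 0)
rvec = (-0.3375, 0.3744, 0.1019), |rvec| = θ = 0.51426 rad = 29.465°
Rodrigues: sinθ=0.49189, 1−cosθ=0.12934; R = I + sinθ·[k]× + (1−cosθ)·[k]×²:
    [+0.92637 -0.15927 +0.34129]
    [+0.03567 +0.93921 +0.34148]
    [-0.37493 -0.30416 +0.87573]
t = (0.1331, -0.0462, 1.1727) m
M0: Pc = R·M0+t = (+0.00174, +0.06313, +1.18126); u = 729.4·(+0.00174)/1.18126 + 331.8 = 332.8735, v = 763.5·(+0.06313)/1.18126 + 228.3 = 269.1029
M1: Pc = R·M1+t = (+0.22592, +0.07176, +1.09053); u = 729.4·(+0.22592)/1.09053 + 331.8 = 482.9057, v = 763.5·(+0.07176)/1.09053 + 228.3 = 278.5409
M2: Pc = R·M2+t = (+0.26446, -0.15553, +1.16414); u = 729.4·(+0.26446)/1.16414 + 331.8 = 497.5007, v = 763.5·(-0.15553)/1.16414 + 228.3 = 126.2962
M3: Pc = R·M3+t = (+0.04028, -0.16416, +1.25487); u = 729.4·(+0.04028)/1.25487 + 331.8 = 355.2136, v = 763.5·(-0.16416)/1.25487 + 228.3 = 128.4199

c0=(332.87, 269.10) c1=(482.91, 278.54) c2=(497.50, 126.30) c3=(355.21, 128.42)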